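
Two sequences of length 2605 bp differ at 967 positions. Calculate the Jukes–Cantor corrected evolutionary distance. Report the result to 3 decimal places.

0.512

p = 967/2605 ≈ 0.371209.
d = −(3/4) ln(1 − 4p/3) = −0.75 ln(1 − 0.494945) = −0.75 ln(0.505055)
  = −0.75 × (-0.683088) = 0.512316 substitutions/site.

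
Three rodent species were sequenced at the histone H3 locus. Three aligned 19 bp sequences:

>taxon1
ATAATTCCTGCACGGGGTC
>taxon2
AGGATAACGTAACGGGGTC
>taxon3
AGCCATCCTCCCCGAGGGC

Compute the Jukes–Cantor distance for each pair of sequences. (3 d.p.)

d(taxon1,taxon2) = 0.507, d(taxon1,taxon3) = 0.618, d(taxon2,taxon3) = 1.109

taxon1–taxon2: 7/19 sites differ → p ≈ 0.368421, d = −0.75 ln(1 − 0.491228) = 0.506816 ≈ 0.507.
taxon1–taxon3: 8/19 sites differ → p ≈ 0.421053, d = −0.75 ln(1 − 0.561404) = 0.618132 ≈ 0.618.
taxon2–taxon3: 11/19 sites differ → p ≈ 0.578947, d = −0.75 ln(1 − 0.771929) = 1.108574 ≈ 1.109.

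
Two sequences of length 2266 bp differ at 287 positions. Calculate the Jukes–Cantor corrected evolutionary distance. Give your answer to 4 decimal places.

p = 287/2266 ≈ 0.126655.
d = −(3/4) ln(1 − 4p/3) = −0.75 ln(1 − 0.168873) = −0.75 ln(0.831127)
  = −0.75 × (-0.184973) = 0.138730 substitutions/site.

0.1387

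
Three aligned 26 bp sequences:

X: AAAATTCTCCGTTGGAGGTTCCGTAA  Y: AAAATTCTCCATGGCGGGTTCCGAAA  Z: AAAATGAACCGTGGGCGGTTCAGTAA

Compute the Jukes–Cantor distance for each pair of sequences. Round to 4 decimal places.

d(X,Y) = 0.2222, d(X,Z) = 0.2758, d(Y,Z) = 0.3961

X–Y: 5/26 sites differ → p ≈ 0.192308, d = −0.75 ln(1 − 0.256411) = 0.222200 ≈ 0.2222.
X–Z: 6/26 sites differ → p ≈ 0.230769, d = −0.75 ln(1 − 0.307692) = 0.275793 ≈ 0.2758.
Y–Z: 8/26 sites differ → p ≈ 0.307692, d = −0.75 ln(1 − 0.410256) = 0.396050 ≈ 0.3961.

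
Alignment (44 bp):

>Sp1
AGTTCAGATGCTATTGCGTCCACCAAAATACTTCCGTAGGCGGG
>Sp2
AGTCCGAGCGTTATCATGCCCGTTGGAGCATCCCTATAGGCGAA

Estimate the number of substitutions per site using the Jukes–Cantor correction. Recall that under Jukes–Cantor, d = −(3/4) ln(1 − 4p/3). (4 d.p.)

0.9745

The sequences differ at 24 of 44 sites, so p = 24/44 ≈ 0.545455.
d = −(3/4) ln(1 − 4p/3) = −0.75 ln(1 − 0.727273) = −0.75 ln(0.272727)
  = −0.75 × (-1.299284) = 0.974463 substitutions/site.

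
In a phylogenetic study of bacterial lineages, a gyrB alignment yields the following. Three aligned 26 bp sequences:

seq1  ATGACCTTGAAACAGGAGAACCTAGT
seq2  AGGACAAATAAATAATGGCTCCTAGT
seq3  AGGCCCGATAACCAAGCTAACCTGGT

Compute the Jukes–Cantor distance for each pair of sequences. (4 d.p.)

d(seq1,seq2) = 0.6228, d(seq1,seq3) = 0.5393, d(seq2,seq3) = 0.6228

seq1–seq2: 11/26 sites differ → p ≈ 0.423077, d = −0.75 ln(1 − 0.564103) = 0.622762 ≈ 0.6228.
seq1–seq3: 10/26 sites differ → p ≈ 0.384615, d = −0.75 ln(1 − 0.51282) = 0.539341 ≈ 0.5393.
seq2–seq3: 11/26 sites differ → p ≈ 0.423077, d = −0.75 ln(1 − 0.564103) = 0.622762 ≈ 0.6228.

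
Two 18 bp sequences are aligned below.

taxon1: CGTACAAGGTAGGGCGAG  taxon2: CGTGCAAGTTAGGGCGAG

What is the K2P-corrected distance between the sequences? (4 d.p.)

Of 18 sites, 1 differences are transitions and 1 are transversions, so P = 1/18 ≈ 0.055556 and Q = 1/18 ≈ 0.055556.
Under the Kimura two-parameter model, d = −½ ln(1 − 2P − Q) − ¼ ln(1 − 2Q).
1 − 2P − Q = 0.833332, giving −½ ln(0.833332) = 0.091162.
1 − 2Q = 0.888888, giving −¼ ln(0.888888) = 0.029446.
d = 0.091162 + 0.029446 = 0.120608.

0.1206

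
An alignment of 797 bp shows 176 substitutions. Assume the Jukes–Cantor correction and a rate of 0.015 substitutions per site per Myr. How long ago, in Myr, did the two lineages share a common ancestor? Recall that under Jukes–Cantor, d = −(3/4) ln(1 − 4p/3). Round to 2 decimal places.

8.72

p = 176/797 ≈ 0.220828.
d = −(3/4) ln(1 − 4p/3) = −0.75 ln(1 − 0.294437) = −0.75 ln(0.705563)
  = −0.75 × (-0.348759) = 0.261569 substitutions/site.
Under a molecular clock d = 2μt, so t = d/(2μ) = 0.261569 / (2 × 0.015) = 8.72 Myr.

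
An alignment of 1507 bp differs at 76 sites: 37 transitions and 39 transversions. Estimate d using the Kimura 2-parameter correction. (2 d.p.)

0.05

P = 37/1507 ≈ 0.024552 and Q = 39/1507 ≈ 0.025879.
Under the Kimura two-parameter model, d = −½ ln(1 − 2P − Q) − ¼ ln(1 − 2Q).
1 − 2P − Q = 0.925017, giving −½ ln(0.925017) = 0.038972.
1 − 2Q = 0.948242, giving −¼ ln(0.948242) = 0.013286.
d = 0.038972 + 0.013286 = 0.052258.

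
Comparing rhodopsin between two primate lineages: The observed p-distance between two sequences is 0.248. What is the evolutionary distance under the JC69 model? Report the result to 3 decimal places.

d = −(3/4) ln(1 − 4p/3) = −0.75 ln(1 − 0.330667) = −0.75 ln(0.669333)
  = −0.75 × (-0.401474) = 0.301106 substitutions/site.

0.301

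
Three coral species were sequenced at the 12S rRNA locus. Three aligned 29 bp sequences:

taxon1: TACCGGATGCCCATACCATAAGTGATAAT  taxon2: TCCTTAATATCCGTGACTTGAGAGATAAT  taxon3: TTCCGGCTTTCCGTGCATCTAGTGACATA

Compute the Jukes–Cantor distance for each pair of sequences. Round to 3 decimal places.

taxon1–taxon2: 12/29 sites differ → p ≈ 0.413793, d = −0.75 ln(1 − 0.551724) = 0.601760 ≈ 0.602.
taxon1–taxon3: 13/29 sites differ → p ≈ 0.448276, d = −0.75 ln(1 − 0.597701) = 0.682920 ≈ 0.683.
taxon2–taxon3: 14/29 sites differ → p ≈ 0.482759, d = −0.75 ln(1 − 0.643679) = 0.773942 ≈ 0.774.

d(taxon1,taxon2) = 0.602, d(taxon1,taxon3) = 0.683, d(taxon2,taxon3) = 0.774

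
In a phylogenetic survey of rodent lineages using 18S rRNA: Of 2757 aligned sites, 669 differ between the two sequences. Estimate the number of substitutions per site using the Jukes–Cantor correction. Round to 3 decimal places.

0.293

p = 669/2757 ≈ 0.242655.
d = −(3/4) ln(1 − 4p/3) = −0.75 ln(1 − 0.32354) = −0.75 ln(0.67646)
  = −0.75 × (-0.390882) = 0.293162 substitutions/site.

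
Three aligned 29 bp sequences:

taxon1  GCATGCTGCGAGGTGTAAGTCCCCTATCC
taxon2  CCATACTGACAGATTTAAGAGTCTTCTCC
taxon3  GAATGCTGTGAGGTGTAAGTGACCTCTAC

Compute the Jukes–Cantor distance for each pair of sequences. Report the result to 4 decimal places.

d(taxon1,taxon2) = 0.5285, d(taxon1,taxon3) = 0.2421, d(taxon2,taxon3) = 0.5285

taxon1–taxon2: 11/29 sites differ → p ≈ 0.37931, d = −0.75 ln(1 − 0.505747) = 0.528531 ≈ 0.5285.
taxon1–taxon3: 6/29 sites differ → p ≈ 0.206897, d = −0.75 ln(1 − 0.275863) = 0.242081 ≈ 0.2421.
taxon2–taxon3: 11/29 sites differ → p ≈ 0.37931, d = −0.75 ln(1 − 0.505747) = 0.528531 ≈ 0.5285.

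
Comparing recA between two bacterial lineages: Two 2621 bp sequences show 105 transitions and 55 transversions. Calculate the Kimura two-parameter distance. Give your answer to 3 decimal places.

0.064

P = 105/2621 ≈ 0.040061 and Q = 55/2621 ≈ 0.020984.
Under the Kimura two-parameter model, d = −½ ln(1 − 2P − Q) − ¼ ln(1 − 2Q).
1 − 2P − Q = 0.898894, giving −½ ln(0.898894) = 0.053295.
1 − 2Q = 0.958032, giving −¼ ln(0.958032) = 0.010719.
d = 0.053295 + 0.010719 = 0.064014.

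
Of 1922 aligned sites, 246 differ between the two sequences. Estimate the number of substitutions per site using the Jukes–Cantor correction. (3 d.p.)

p = 246/1922 ≈ 0.127992.
d = −(3/4) ln(1 − 4p/3) = −0.75 ln(1 − 0.170656) = −0.75 ln(0.829344)
  = −0.75 × (-0.187120) = 0.140340 substitutions/site.

0.140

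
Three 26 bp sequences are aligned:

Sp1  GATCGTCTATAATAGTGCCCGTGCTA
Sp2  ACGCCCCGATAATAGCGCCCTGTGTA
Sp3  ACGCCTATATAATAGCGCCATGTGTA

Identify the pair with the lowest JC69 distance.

Sp2 and Sp3

Sp1–Sp2: 11/26 differ, p = 0.423, d = 0.623.
Sp1–Sp3: 11/26 differ, p = 0.423, d = 0.623.
Sp2–Sp3: 4/26 differ, p = 0.154, d = 0.172.
The smallest distance is between Sp2 and Sp3.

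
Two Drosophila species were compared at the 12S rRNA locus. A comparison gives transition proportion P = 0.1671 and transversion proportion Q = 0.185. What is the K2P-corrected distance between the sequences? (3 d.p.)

Under the Kimura two-parameter model, d = −½ ln(1 − 2P − Q) − ¼ ln(1 − 2Q).
1 − 2P − Q = 0.4808, giving −½ ln(0.4808) = 0.366152.
1 − 2Q = 0.63, giving −¼ ln(0.63) = 0.115509.
d = 0.366152 + 0.115509 = 0.481661.

0.482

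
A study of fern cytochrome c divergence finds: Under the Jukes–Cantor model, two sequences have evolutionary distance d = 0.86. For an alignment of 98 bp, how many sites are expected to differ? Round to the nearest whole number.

50

Invert JC69: p = (3/4)(1 − e^(−4d/3)) = 0.75 × (1 − e^(-1.146667)) = 0.75 × (1 − 0.317694) = 0.511730.
Expected differing sites = pL ≈ 0.511730 × 98 = 50.14954 ≈ 50.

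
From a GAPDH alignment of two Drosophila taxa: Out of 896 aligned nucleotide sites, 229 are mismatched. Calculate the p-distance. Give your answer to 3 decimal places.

0.256

p = 229/896 = 0.255580… ≈ 0.256 (to 3 d.p.).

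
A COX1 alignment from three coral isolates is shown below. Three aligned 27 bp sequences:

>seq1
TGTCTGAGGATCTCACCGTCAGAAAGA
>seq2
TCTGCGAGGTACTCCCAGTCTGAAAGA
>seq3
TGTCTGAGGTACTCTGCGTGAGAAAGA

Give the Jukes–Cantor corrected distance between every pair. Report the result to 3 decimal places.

seq1–seq2: 8/27 sites differ → p ≈ 0.296296, d = −0.75 ln(1 − 0.395061) = 0.376971 ≈ 0.377.
seq1–seq3: 5/27 sites differ → p ≈ 0.185185, d = −0.75 ln(1 − 0.246913) = 0.212681 ≈ 0.213.
seq2–seq3: 8/27 sites differ → p ≈ 0.296296, d = −0.75 ln(1 − 0.395061) = 0.376971 ≈ 0.377.

d(seq1,seq2) = 0.377, d(seq1,seq3) = 0.213, d(seq2,seq3) = 0.377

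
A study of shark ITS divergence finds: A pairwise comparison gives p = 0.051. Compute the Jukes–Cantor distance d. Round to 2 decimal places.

d = −(3/4) ln(1 − 4p/3) = −0.75 ln(1 − 0.068) = −0.75 ln(0.932)
  = −0.75 × (-0.070422) = 0.052817 substitutions/site.

0.05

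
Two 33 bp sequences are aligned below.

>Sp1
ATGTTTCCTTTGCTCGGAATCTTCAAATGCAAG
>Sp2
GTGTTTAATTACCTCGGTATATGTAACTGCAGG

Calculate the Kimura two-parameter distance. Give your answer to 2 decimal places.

0.44

Of 33 sites, 3 differences are transitions and 8 are transversions, so P = 3/33 ≈ 0.090909 and Q = 8/33 ≈ 0.242424.
Under the Kimura two-parameter model, d = −½ ln(1 − 2P − Q) − ¼ ln(1 − 2Q).
1 − 2P − Q = 0.575758, giving −½ ln(0.575758) = 0.276034.
1 − 2Q = 0.515152, giving −¼ ln(0.515152) = 0.165823.
d = 0.276034 + 0.165823 = 0.441857.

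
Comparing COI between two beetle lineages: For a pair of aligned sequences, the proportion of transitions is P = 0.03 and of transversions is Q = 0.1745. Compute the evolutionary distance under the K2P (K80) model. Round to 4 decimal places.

Under the Kimura two-parameter model, d = −½ ln(1 − 2P − Q) − ¼ ln(1 − 2Q).
1 − 2P − Q = 0.7655, giving −½ ln(0.7655) = 0.133613.
1 − 2Q = 0.651, giving −¼ ln(0.651) = 0.107311.
d = 0.133613 + 0.107311 = 0.240924.

0.2409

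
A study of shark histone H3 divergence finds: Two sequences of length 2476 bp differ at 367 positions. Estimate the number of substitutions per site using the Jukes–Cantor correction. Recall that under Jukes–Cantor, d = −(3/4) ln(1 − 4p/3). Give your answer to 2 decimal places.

0.17

p = 367/2476 ≈ 0.148223.
d = −(3/4) ln(1 − 4p/3) = −0.75 ln(1 − 0.197631) = −0.75 ln(0.802369)
  = −0.75 × (-0.220187) = 0.165140 substitutions/site.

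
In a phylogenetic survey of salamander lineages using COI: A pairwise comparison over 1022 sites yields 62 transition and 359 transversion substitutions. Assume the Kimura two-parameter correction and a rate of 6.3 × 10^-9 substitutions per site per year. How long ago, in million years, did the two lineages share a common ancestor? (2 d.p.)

P = 62/1022 ≈ 0.060665 and Q = 359/1022 ≈ 0.351272.
Under the Kimura two-parameter model, d = −½ ln(1 − 2P − Q) − ¼ ln(1 − 2Q).
1 − 2P − Q = 0.527398, giving −½ ln(0.527398) = 0.319900.
1 − 2Q = 0.297456, giving −¼ ln(0.297456) = 0.303122.
d = 0.319900 + 0.303122 = 0.623022.
Under a molecular clock d = 2μt, so t = d/(2μ) = 0.623022 / (2 × 6.3 × 10^-9) = 49.45 million years.

49.45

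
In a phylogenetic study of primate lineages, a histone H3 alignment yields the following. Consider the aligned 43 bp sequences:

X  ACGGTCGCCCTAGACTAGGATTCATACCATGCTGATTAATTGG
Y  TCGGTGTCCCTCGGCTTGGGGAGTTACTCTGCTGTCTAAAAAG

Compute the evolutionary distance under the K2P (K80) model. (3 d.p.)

Of 43 sites, 5 differences are transitions and 13 are transversions, so P = 5/43 ≈ 0.116279 and Q = 13/43 ≈ 0.302326.
Under the Kimura two-parameter model, d = −½ ln(1 − 2P − Q) − ¼ ln(1 − 2Q).
1 − 2P − Q = 0.465116, giving −½ ln(0.465116) = 0.382734.
1 − 2Q = 0.395348, giving −¼ ln(0.395348) = 0.231997.
d = 0.382734 + 0.231997 = 0.614731.

0.615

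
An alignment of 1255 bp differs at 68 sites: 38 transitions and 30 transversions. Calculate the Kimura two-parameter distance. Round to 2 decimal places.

P = 38/1255 ≈ 0.030279 and Q = 30/1255 ≈ 0.023904.
Under the Kimura two-parameter model, d = −½ ln(1 − 2P − Q) − ¼ ln(1 − 2Q).
1 − 2P − Q = 0.915538, giving −½ ln(0.915538) = 0.044122.
1 − 2Q = 0.952192, giving −¼ ln(0.952192) = 0.012247.
d = 0.044122 + 0.012247 = 0.056369.

0.06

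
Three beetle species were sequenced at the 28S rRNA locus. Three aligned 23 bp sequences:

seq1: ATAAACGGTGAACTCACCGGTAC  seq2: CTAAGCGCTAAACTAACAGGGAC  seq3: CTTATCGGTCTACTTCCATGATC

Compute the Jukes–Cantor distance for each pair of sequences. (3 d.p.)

seq1–seq2: 7/23 sites differ → p ≈ 0.304348, d = −0.75 ln(1 − 0.405797) = 0.390401 ≈ 0.390.
seq1–seq3: 11/23 sites differ → p ≈ 0.478261, d = −0.75 ln(1 − 0.637681) = 0.761423 ≈ 0.761.
seq2–seq3: 10/23 sites differ → p ≈ 0.434783, d = −0.75 ln(1 − 0.579711) = 0.650110 ≈ 0.650.

d(seq1,seq2) = 0.390, d(seq1,seq3) = 0.761, d(seq2,seq3) = 0.650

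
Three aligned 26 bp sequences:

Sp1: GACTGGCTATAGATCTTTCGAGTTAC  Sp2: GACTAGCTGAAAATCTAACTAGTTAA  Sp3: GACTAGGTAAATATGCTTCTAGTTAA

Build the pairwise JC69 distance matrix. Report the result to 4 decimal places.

Sp1–Sp2: 8/26 sites differ → p ≈ 0.307692, d = −0.75 ln(1 − 0.410256) = 0.396050 ≈ 0.3961.
Sp1–Sp3: 8/26 sites differ → p ≈ 0.307692, d = −0.75 ln(1 − 0.410256) = 0.396050 ≈ 0.3961.
Sp2–Sp3: 7/26 sites differ → p ≈ 0.269231, d = −0.75 ln(1 − 0.358975) = 0.333515 ≈ 0.3335.

d(Sp1,Sp2) = 0.3961, d(Sp1,Sp3) = 0.3961, d(Sp2,Sp3) = 0.3335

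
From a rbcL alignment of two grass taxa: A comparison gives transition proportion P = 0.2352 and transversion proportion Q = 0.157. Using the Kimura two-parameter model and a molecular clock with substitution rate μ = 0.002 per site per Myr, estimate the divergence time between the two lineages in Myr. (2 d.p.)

146.96

Under the Kimura two-parameter model, d = −½ ln(1 − 2P − Q) − ¼ ln(1 − 2Q).
1 − 2P − Q = 0.3726, giving −½ ln(0.3726) = 0.493625.
1 − 2Q = 0.686, giving −¼ ln(0.686) = 0.094219.
d = 0.493625 + 0.094219 = 0.587844.
Under a molecular clock d = 2μt, so t = d/(2μ) = 0.587844 / (2 × 0.002) = 146.96 Myr.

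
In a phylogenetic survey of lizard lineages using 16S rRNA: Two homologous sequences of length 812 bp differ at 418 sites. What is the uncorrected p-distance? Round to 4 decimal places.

p = 418/812 = 0.514778… ≈ 0.5148 (to 4 d.p.).

0.5148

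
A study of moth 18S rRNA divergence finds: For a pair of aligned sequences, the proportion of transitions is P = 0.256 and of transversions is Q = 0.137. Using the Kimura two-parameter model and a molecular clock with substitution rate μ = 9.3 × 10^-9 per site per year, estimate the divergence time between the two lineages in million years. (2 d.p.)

32.45

Under the Kimura two-parameter model, d = −½ ln(1 − 2P − Q) − ¼ ln(1 − 2Q).
1 − 2P − Q = 0.351, giving −½ ln(0.351) = 0.523485.
1 − 2Q = 0.726, giving −¼ ln(0.726) = 0.080051.
d = 0.523485 + 0.080051 = 0.603536.
Under a molecular clock d = 2μt, so t = d/(2μ) = 0.603536 / (2 × 9.3 × 10^-9) = 32.45 million years.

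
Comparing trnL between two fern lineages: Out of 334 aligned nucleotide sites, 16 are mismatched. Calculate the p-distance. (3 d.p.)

0.048

p = 16/334 = 0.047904… ≈ 0.048 (to 3 d.p.).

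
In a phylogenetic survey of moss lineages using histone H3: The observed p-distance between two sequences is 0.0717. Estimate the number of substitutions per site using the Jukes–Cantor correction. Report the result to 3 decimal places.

d = −(3/4) ln(1 − 4p/3) = −0.75 ln(1 − 0.0956) = −0.75 ln(0.9044)
  = −0.75 × (-0.100484) = 0.075363 substitutions/site.

0.075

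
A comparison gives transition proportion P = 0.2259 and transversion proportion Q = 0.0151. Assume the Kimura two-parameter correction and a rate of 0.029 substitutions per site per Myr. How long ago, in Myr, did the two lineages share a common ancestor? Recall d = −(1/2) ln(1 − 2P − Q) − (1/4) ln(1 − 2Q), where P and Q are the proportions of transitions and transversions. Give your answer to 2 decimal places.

Under the Kimura two-parameter model, d = −½ ln(1 − 2P − Q) − ¼ ln(1 − 2Q).
1 − 2P − Q = 0.5331, giving −½ ln(0.5331) = 0.314523.
1 − 2Q = 0.9698, giving −¼ ln(0.9698) = 0.007666.
d = 0.314523 + 0.007666 = 0.322189.
Under a molecular clock d = 2μt, so t = d/(2μ) = 0.322189 / (2 × 0.029) = 5.55 Myr.

5.55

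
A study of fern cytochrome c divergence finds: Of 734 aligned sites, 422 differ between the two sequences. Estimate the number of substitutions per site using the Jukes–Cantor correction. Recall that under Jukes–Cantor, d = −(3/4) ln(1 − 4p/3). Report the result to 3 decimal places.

p = 422/734 ≈ 0.574932.
d = −(3/4) ln(1 − 4p/3) = −0.75 ln(1 − 0.766576) = −0.75 ln(0.233424)
  = −0.75 × (-1.454899) = 1.091174 substitutions/site.

1.091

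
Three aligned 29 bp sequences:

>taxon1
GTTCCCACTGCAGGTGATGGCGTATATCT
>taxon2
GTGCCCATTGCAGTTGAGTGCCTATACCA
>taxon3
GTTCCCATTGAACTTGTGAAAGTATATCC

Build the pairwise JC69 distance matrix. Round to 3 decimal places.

taxon1–taxon2: 8/29 sites differ → p ≈ 0.275862, d = −0.75 ln(1 − 0.367816) = 0.343931 ≈ 0.344.
taxon1–taxon3: 10/29 sites differ → p ≈ 0.344828, d = −0.75 ln(1 − 0.459771) = 0.461822 ≈ 0.462.
taxon2–taxon3: 10/29 sites differ → p ≈ 0.344828, d = −0.75 ln(1 − 0.459771) = 0.461822 ≈ 0.462.

d(taxon1,taxon2) = 0.344, d(taxon1,taxon3) = 0.462, d(taxon2,taxon3) = 0.462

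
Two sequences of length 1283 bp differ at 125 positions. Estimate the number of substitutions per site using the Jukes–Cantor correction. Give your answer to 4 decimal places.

0.1044

p = 125/1283 ≈ 0.097428.
d = −(3/4) ln(1 − 4p/3) = −0.75 ln(1 − 0.129904) = −0.75 ln(0.870096)
  = −0.75 × (-0.139152) = 0.104364 substitutions/site.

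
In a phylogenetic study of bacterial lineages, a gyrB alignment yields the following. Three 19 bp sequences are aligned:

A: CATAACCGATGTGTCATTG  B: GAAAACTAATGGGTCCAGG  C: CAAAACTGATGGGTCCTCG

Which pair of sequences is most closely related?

B and C

A–B: 8/19 differ, p = 0.421, d = 0.618.
A–C: 5/19 differ, p = 0.263, d = 0.324.
B–C: 4/19 differ, p = 0.211, d = 0.247.
The smallest distance is between B and C.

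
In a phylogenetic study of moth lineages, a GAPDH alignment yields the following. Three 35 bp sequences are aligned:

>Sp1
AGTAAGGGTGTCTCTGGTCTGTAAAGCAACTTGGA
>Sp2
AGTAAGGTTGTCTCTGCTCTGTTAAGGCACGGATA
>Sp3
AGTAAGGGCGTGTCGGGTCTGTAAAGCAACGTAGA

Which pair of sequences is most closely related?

Sp1 and Sp3

Sp1–Sp2: 9/35 differ, p = 0.257, d = 0.315.
Sp1–Sp3: 5/35 differ, p = 0.143, d = 0.158.
Sp2–Sp3: 10/35 differ, p = 0.286, d = 0.360.
The smallest distance is between Sp1 and Sp3.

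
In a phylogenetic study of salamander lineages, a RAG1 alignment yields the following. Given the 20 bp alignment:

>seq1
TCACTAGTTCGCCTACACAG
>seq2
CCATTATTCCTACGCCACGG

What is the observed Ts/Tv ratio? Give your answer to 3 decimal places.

Transitions are A↔G and C↔T; transversions are all other mismatches.
Transitions: 4. Transversions: 5.
R = 4/5 = 0.800.

0.800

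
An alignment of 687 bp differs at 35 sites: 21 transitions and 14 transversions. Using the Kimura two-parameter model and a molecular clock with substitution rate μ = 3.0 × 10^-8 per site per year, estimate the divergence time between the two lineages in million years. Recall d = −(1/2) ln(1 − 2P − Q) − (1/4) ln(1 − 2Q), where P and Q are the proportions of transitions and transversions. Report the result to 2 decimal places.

P = 21/687 ≈ 0.030568 and Q = 14/687 ≈ 0.020378.
Under the Kimura two-parameter model, d = −½ ln(1 − 2P − Q) − ¼ ln(1 − 2Q).
1 − 2P − Q = 0.918486, giving −½ ln(0.918486) = 0.042514.
1 − 2Q = 0.959244, giving −¼ ln(0.959244) = 0.010402.
d = 0.042514 + 0.010402 = 0.052916.
Under a molecular clock d = 2μt, so t = d/(2μ) = 0.052916 / (2 × 3.0 × 10^-8) = 0.88 million years.

0.88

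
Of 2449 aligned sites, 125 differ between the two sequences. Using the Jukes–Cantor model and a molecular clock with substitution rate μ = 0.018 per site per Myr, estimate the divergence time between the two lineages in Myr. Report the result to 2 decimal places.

1.47

p = 125/2449 ≈ 0.051041.
d = −(3/4) ln(1 − 4p/3) = −0.75 ln(1 − 0.068055) = −0.75 ln(0.931945)
  = −0.75 × (-0.070481) = 0.052861 substitutions/site.
Under a molecular clock d = 2μt, so t = d/(2μ) = 0.052861 / (2 × 0.018) = 1.47 Myr.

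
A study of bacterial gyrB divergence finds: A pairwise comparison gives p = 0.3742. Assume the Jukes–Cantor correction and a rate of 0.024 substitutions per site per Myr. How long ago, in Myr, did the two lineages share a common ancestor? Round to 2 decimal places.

d = −(3/4) ln(1 − 4p/3) = −0.75 ln(1 − 0.498933) = −0.75 ln(0.501067)
  = −0.75 × (-0.691015) = 0.518261 substitutions/site.
Under a molecular clock d = 2μt, so t = d/(2μ) = 0.518261 / (2 × 0.024) = 10.80 Myr.

10.80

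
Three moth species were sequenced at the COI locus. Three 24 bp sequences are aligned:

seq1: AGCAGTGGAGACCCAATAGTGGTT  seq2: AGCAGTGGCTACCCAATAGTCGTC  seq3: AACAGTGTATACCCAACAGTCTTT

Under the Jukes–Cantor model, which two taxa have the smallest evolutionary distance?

seq1 and seq2

seq1–seq2: 4/24 differ, p = 0.167, d = 0.188.
seq1–seq3: 6/24 differ, p = 0.250, d = 0.304.
seq2–seq3: 6/24 differ, p = 0.250, d = 0.304.
The smallest distance is between seq1 and seq2.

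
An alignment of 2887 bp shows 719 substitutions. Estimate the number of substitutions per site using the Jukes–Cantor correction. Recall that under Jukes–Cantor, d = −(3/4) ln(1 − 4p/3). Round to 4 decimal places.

0.3027

p = 719/2887 ≈ 0.249047.
d = −(3/4) ln(1 − 4p/3) = −0.75 ln(1 − 0.332063) = −0.75 ln(0.667937)
  = −0.75 × (-0.403561) = 0.302671 substitutions/site.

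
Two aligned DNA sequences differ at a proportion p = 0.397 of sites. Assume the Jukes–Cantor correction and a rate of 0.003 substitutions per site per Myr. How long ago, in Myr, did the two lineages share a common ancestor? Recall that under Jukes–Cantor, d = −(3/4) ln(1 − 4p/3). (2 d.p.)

94.20

d = −(3/4) ln(1 − 4p/3) = −0.75 ln(1 − 0.529333) = −0.75 ln(0.470667)
  = −0.75 × (-0.753604) = 0.565203 substitutions/site.
Under a molecular clock d = 2μt, so t = d/(2μ) = 0.565203 / (2 × 0.003) = 94.20 Myr.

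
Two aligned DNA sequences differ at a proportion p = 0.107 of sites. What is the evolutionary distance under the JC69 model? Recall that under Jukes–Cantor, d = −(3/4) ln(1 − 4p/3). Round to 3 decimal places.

d = −(3/4) ln(1 − 4p/3) = −0.75 ln(1 − 0.142667) = −0.75 ln(0.857333)
  = −0.75 × (-0.153929) = 0.115447 substitutions/site.

0.115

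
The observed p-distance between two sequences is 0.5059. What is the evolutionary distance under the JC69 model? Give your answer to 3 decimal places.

0.842

d = −(3/4) ln(1 − 4p/3) = −0.75 ln(1 − 0.674533) = −0.75 ln(0.325467)
  = −0.75 × (-1.122494) = 0.841871 substitutions/site.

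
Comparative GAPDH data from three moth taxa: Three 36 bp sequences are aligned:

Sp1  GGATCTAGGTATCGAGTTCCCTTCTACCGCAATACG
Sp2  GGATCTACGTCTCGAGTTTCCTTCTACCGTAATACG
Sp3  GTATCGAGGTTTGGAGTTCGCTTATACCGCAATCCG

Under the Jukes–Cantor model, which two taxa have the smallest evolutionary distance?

Sp1–Sp2: 4/36 differ, p = 0.111, d = 0.120.
Sp1–Sp3: 7/36 differ, p = 0.194, d = 0.225.
Sp2–Sp3: 10/36 differ, p = 0.278, d = 0.347.
The smallest distance is between Sp1 and Sp2.

Sp1 and Sp2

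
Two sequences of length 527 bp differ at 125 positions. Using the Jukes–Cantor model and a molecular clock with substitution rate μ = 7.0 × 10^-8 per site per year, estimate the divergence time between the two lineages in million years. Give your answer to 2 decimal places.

p = 125/527 ≈ 0.237192.
d = −(3/4) ln(1 − 4p/3) = −0.75 ln(1 − 0.316256) = −0.75 ln(0.683744)
  = −0.75 × (-0.380172) = 0.285129 substitutions/site.
Under a molecular clock d = 2μt, so t = d/(2μ) = 0.285129 / (2 × 7.0 × 10^-8) = 2.04 million years.

2.04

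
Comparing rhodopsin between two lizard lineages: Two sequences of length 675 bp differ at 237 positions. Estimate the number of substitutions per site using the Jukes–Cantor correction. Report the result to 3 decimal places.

0.474

p = 237/675 ≈ 0.351111.
d = −(3/4) ln(1 − 4p/3) = −0.75 ln(1 − 0.468148) = −0.75 ln(0.531852)
  = −0.75 × (-0.631390) = 0.473543 substitutions/site.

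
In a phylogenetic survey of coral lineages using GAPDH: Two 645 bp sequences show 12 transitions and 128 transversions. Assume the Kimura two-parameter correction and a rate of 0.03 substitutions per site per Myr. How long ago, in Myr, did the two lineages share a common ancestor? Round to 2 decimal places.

P = 12/645 ≈ 0.018605 and Q = 128/645 ≈ 0.19845.
Under the Kimura two-parameter model, d = −½ ln(1 − 2P − Q) − ¼ ln(1 − 2Q).
1 − 2P − Q = 0.76434, giving −½ ln(0.76434) = 0.134371.
1 − 2Q = 0.6031, giving −¼ ln(0.6031) = 0.126418.
d = 0.134371 + 0.126418 = 0.260789.
Under a molecular clock d = 2μt, so t = d/(2μ) = 0.260789 / (2 × 0.03) = 4.35 Myr.

4.35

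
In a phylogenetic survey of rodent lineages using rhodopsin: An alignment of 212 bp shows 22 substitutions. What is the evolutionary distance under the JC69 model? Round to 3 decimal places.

p = 22/212 ≈ 0.103774.
d = −(3/4) ln(1 − 4p/3) = −0.75 ln(1 − 0.138365) = −0.75 ln(0.861635)
  = −0.75 × (-0.148924) = 0.111693 substitutions/site.

0.112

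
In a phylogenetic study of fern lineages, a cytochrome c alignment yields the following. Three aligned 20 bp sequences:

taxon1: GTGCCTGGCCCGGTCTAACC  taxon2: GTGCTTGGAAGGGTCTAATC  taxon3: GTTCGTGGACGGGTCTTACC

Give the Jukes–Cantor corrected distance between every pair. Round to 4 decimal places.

d(taxon1,taxon2) = 0.3041, d(taxon1,taxon3) = 0.3041, d(taxon2,taxon3) = 0.3041

taxon1–taxon2: 5/20 sites differ → p = 0.25, d = −0.75 ln(1 − 0.333333) = 0.304098 ≈ 0.3041.
taxon1–taxon3: 5/20 sites differ → p = 0.25, d = −0.75 ln(1 − 0.333333) = 0.304098 ≈ 0.3041.
taxon2–taxon3: 5/20 sites differ → p = 0.25, d = −0.75 ln(1 − 0.333333) = 0.304098 ≈ 0.3041.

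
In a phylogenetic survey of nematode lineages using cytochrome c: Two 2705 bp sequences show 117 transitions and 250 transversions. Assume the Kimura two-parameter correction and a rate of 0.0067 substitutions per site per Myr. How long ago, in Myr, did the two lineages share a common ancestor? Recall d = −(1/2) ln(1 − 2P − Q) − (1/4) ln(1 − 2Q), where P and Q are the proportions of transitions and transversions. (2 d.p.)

P = 117/2705 ≈ 0.043253 and Q = 250/2705 ≈ 0.092421.
Under the Kimura two-parameter model, d = −½ ln(1 − 2P − Q) − ¼ ln(1 − 2Q).
1 − 2P − Q = 0.821073, giving −½ ln(0.821073) = 0.098572.
1 − 2Q = 0.815158, giving −¼ ln(0.815158) = 0.051093.
d = 0.098572 + 0.051093 = 0.149665.
Under a molecular clock d = 2μt, so t = d/(2μ) = 0.149665 / (2 × 0.0067) = 11.17 Myr.

11.17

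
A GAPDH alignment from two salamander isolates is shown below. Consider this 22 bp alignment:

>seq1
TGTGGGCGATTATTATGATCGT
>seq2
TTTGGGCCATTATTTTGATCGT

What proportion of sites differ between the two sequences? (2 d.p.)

0.14

The sequences differ at 3 of 22 positions (sites 2, 8, 15).
p = 3/22 = 0.136363… ≈ 0.14 (to 2 d.p.).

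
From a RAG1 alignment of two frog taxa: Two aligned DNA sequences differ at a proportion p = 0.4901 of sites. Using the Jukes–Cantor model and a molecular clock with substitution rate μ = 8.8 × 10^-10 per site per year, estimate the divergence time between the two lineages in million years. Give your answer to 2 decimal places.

451.61

d = −(3/4) ln(1 − 4p/3) = −0.75 ln(1 − 0.653467) = −0.75 ln(0.346533)
  = −0.75 × (-1.059777) = 0.794833 substitutions/site.
Under a molecular clock d = 2μt, so t = d/(2μ) = 0.794833 / (2 × 8.8 × 10^-10) = 451.61 million years.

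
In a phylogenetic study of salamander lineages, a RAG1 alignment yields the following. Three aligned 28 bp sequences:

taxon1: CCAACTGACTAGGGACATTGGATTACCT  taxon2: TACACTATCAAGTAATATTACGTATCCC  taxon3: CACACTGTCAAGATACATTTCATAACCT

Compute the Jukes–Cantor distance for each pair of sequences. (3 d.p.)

d(taxon1,taxon2) = 0.940, d(taxon1,taxon3) = 0.420, d(taxon2,taxon3) = 0.420

taxon1–taxon2: 15/28 sites differ → p ≈ 0.535714, d = −0.75 ln(1 − 0.714285) = 0.939570 ≈ 0.940.
taxon1–taxon3: 9/28 sites differ → p ≈ 0.321429, d = −0.75 ln(1 − 0.428572) = 0.419713 ≈ 0.420.
taxon2–taxon3: 9/28 sites differ → p ≈ 0.321429, d = −0.75 ln(1 − 0.428572) = 0.419713 ≈ 0.420.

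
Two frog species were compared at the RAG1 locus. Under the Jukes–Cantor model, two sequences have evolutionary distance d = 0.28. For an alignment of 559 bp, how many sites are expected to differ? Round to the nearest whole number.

Invert JC69: p = (3/4)(1 − e^(−4d/3)) = 0.75 × (1 − e^(-0.373333)) = 0.75 × (1 − 0.688436) = 0.233673.
Expected differing sites = pL ≈ 0.233673 × 559 = 130.623207 ≈ 131.

131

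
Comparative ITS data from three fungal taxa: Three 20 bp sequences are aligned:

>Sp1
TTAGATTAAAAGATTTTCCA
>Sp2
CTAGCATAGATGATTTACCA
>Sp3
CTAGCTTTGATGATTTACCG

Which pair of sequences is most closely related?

Sp1–Sp2: 6/20 differ, p = 0.300, d = 0.383.
Sp1–Sp3: 7/20 differ, p = 0.350, d = 0.471.
Sp2–Sp3: 3/20 differ, p = 0.150, d = 0.167.
The smallest distance is between Sp2 and Sp3.

Sp2 and Sp3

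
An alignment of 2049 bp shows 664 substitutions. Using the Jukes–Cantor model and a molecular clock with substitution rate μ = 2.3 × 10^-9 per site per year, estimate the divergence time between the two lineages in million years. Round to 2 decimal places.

p = 664/2049 ≈ 0.324061.
d = −(3/4) ln(1 − 4p/3) = −0.75 ln(1 − 0.432081) = −0.75 ln(0.567919)
  = −0.75 × (-0.565776) = 0.424332 substitutions/site.
Under a molecular clock d = 2μt, so t = d/(2μ) = 0.424332 / (2 × 2.3 × 10^-9) = 92.25 million years.

92.25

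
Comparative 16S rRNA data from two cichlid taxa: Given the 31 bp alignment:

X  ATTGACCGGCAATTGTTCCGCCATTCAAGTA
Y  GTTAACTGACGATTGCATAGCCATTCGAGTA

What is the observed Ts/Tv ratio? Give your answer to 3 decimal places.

Transitions are A↔G and C↔T; transversions are all other mismatches.
Transitions: 8. Transversions: 2.
R = 8/2 = 4.000.

4.000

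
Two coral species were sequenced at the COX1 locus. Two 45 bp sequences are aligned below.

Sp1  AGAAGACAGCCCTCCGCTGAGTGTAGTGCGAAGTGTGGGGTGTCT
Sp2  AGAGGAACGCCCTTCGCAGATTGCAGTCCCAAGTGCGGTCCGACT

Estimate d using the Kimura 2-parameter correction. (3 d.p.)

0.402

Of 45 sites, 5 differences are transitions and 9 are transversions, so P = 5/45 ≈ 0.111111 and Q = 9/45 = 0.2.
Under the Kimura two-parameter model, d = −½ ln(1 − 2P − Q) − ¼ ln(1 − 2Q).
1 − 2P − Q = 0.577778, giving −½ ln(0.577778) = 0.274283.
1 − 2Q = 0.6, giving −¼ ln(0.6) = 0.127706.
d = 0.274283 + 0.127706 = 0.401989.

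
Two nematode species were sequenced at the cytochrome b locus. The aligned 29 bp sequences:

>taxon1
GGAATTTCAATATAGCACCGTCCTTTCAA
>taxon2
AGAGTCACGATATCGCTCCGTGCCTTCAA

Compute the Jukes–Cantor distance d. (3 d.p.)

0.401

The sequences differ at 9 of 29 sites (1, 4, 6, 7, 9, 14, 17, 22, 24), so p = 9/29 ≈ 0.310345.
d = −(3/4) ln(1 − 4p/3) = −0.75 ln(1 − 0.413793) = −0.75 ln(0.586207)
  = −0.75 × (-0.534082) = 0.400562 substitutions/site.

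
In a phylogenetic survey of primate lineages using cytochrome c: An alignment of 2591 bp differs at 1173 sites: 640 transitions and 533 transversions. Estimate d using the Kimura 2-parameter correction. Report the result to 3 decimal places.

0.734

P = 640/2591 ≈ 0.247009 and Q = 533/2591 ≈ 0.205712.
Under the Kimura two-parameter model, d = −½ ln(1 − 2P − Q) − ¼ ln(1 − 2Q).
1 − 2P − Q = 0.30027, giving −½ ln(0.30027) = 0.601537.
1 − 2Q = 0.588576, giving −¼ ln(0.588576) = 0.132512.
d = 0.601537 + 0.132512 = 0.734049.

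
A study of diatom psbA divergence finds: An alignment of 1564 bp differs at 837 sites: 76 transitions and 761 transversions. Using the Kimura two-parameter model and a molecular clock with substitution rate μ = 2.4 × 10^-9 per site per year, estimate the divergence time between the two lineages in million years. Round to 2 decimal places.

279.70

P = 76/1564 ≈ 0.048593 and Q = 761/1564 ≈ 0.486573.
Under the Kimura two-parameter model, d = −½ ln(1 − 2P − Q) − ¼ ln(1 − 2Q).
1 − 2P − Q = 0.416241, giving −½ ln(0.416241) = 0.438245.
1 − 2Q = 0.026854, giving −¼ ln(0.026854) = 0.904335.
d = 0.438245 + 0.904335 = 1.342580.
Under a molecular clock d = 2μt, so t = d/(2μ) = 1.342580 / (2 × 2.4 × 10^-9) = 279.70 million years.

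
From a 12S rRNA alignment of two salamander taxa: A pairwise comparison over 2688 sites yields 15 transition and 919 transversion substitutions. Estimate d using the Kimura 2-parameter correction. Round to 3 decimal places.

0.506

P = 15/2688 ≈ 0.00558 and Q = 919/2688 ≈ 0.34189.
Under the Kimura two-parameter model, d = −½ ln(1 − 2P − Q) − ¼ ln(1 − 2Q).
1 − 2P − Q = 0.64695, giving −½ ln(0.64695) = 0.217743.
1 − 2Q = 0.31622, giving −¼ ln(0.31622) = 0.287829.
d = 0.217743 + 0.287829 = 0.505572.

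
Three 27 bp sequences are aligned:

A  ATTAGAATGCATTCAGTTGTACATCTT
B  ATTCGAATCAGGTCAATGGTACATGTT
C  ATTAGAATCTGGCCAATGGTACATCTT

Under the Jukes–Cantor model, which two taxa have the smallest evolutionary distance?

B and C

A–B: 8/27 differ, p = 0.296, d = 0.377.
A–C: 7/27 differ, p = 0.259, d = 0.318.
B–C: 4/27 differ, p = 0.148, d = 0.165.
The smallest distance is between B and C.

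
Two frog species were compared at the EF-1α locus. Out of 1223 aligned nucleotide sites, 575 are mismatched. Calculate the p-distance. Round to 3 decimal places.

p = 575/1223 = 0.470155… ≈ 0.470 (to 3 d.p.).

0.470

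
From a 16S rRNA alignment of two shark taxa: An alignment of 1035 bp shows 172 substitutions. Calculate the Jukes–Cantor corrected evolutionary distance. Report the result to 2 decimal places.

0.19

p = 172/1035 ≈ 0.166184.
d = −(3/4) ln(1 − 4p/3) = −0.75 ln(1 − 0.221579) = −0.75 ln(0.778421)
  = −0.75 × (-0.250488) = 0.187866 substitutions/site.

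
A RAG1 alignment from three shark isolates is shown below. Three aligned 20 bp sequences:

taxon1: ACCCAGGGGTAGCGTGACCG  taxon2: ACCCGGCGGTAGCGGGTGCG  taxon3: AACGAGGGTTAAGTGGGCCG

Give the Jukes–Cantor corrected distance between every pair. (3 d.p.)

taxon1–taxon2: 5/20 sites differ → p = 0.25, d = −0.75 ln(1 − 0.333333) = 0.304098 ≈ 0.304.
taxon1–taxon3: 8/20 sites differ → p = 0.4, d = −0.75 ln(1 − 0.533333) = 0.571605 ≈ 0.572.
taxon2–taxon3: 10/20 sites differ → p = 0.5, d = −0.75 ln(1 − 0.666667) = 0.823960 ≈ 0.824.

d(taxon1,taxon2) = 0.304, d(taxon1,taxon3) = 0.572, d(taxon2,taxon3) = 0.824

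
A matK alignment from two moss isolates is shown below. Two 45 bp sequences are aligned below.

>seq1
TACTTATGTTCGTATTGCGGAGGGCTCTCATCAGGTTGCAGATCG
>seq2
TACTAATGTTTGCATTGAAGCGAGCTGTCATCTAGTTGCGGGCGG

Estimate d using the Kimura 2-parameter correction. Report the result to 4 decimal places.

Of 45 sites, 8 differences are transitions and 6 are transversions, so P = 8/45 ≈ 0.177778 and Q = 6/45 ≈ 0.133333.
Under the Kimura two-parameter model, d = −½ ln(1 − 2P − Q) − ¼ ln(1 − 2Q).
1 − 2P − Q = 0.511111, giving −½ ln(0.511111) = 0.335584.
1 − 2Q = 0.733334, giving −¼ ln(0.733334) = 0.077539.
d = 0.335584 + 0.077539 = 0.413123.

0.4131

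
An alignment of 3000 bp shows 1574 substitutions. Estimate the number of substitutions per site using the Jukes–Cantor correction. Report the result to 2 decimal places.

0.90

p = 1574/3000 ≈ 0.524667.
d = −(3/4) ln(1 − 4p/3) = −0.75 ln(1 − 0.699556) = −0.75 ln(0.300444)
  = −0.75 × (-1.202494) = 0.901871 substitutions/site.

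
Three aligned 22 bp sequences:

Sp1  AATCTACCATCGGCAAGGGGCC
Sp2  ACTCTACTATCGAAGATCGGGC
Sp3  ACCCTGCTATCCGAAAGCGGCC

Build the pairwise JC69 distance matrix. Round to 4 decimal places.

d(Sp1,Sp2) = 0.4975, d(Sp1,Sp3) = 0.4141, d(Sp2,Sp3) = 0.4141

Sp1–Sp2: 8/22 sites differ → p ≈ 0.363636, d = −0.75 ln(1 − 0.484848) = 0.497470 ≈ 0.4975.
Sp1–Sp3: 7/22 sites differ → p ≈ 0.318182, d = −0.75 ln(1 − 0.424243) = 0.414052 ≈ 0.4141.
Sp2–Sp3: 7/22 sites differ → p ≈ 0.318182, d = −0.75 ln(1 − 0.424243) = 0.414052 ≈ 0.4141.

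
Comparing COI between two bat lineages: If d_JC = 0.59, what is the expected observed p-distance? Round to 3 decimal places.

0.408

p = (3/4)(1 − e^(−4d/3)) = 0.75 × (1 − e^(-0.786667)) = 0.75 × (1 − 0.455360) = 0.408480.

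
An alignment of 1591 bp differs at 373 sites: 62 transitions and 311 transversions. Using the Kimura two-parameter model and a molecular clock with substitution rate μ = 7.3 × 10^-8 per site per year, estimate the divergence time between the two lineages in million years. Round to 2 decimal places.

1.94

P = 62/1591 ≈ 0.038969 and Q = 311/1591 ≈ 0.195475.
Under the Kimura two-parameter model, d = −½ ln(1 − 2P − Q) − ¼ ln(1 − 2Q).
1 − 2P − Q = 0.726587, giving −½ ln(0.726587) = 0.159699.
1 − 2Q = 0.60905, giving −¼ ln(0.60905) = 0.123964.
d = 0.159699 + 0.123964 = 0.283663.
Under a molecular clock d = 2μt, so t = d/(2μ) = 0.283663 / (2 × 7.3 × 10^-8) = 1.94 million years.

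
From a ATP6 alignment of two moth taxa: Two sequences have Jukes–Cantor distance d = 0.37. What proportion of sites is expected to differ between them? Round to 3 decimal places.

p = (3/4)(1 − e^(−4d/3)) = 0.75 × (1 − e^(-0.493333)) = 0.75 × (1 − 0.610588) = 0.292059.

0.292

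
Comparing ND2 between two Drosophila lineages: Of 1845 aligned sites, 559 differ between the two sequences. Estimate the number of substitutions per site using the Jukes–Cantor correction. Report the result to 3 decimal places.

p = 559/1845 ≈ 0.302981.
d = −(3/4) ln(1 − 4p/3) = −0.75 ln(1 − 0.403975) = −0.75 ln(0.596025)
  = −0.75 × (-0.517473) = 0.388105 substitutions/site.

0.388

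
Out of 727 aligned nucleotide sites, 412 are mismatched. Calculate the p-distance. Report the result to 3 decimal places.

0.567

p = 412/727 = 0.566712… ≈ 0.567 (to 3 d.p.).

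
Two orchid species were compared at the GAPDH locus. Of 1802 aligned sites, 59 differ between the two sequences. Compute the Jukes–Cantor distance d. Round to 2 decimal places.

0.03

p = 59/1802 ≈ 0.032741.
d = −(3/4) ln(1 − 4p/3) = −0.75 ln(1 − 0.043655) = −0.75 ln(0.956345)
  = −0.75 × (-0.044637) = 0.033478 substitutions/site.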